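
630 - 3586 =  - 2956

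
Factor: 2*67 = 2^1*67^1  =  134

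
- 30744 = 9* (-3416)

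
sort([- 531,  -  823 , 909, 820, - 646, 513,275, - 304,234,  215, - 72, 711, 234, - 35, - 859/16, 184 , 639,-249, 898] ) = [ - 823, - 646, - 531, - 304 ,-249, - 72, - 859/16,-35, 184 , 215, 234, 234, 275, 513,  639,711 , 820, 898, 909]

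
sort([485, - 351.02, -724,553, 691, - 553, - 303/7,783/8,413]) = [- 724, -553, - 351.02,  -  303/7,783/8 , 413,485, 553,691]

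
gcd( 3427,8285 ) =1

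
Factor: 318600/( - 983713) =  - 2^3*3^3*5^2*41^(-1)*59^1*23993^(-1) 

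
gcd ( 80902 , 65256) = 2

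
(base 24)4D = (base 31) 3G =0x6D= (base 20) 59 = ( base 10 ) 109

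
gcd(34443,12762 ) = 9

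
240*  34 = 8160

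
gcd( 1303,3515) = 1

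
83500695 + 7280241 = 90780936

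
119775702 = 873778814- 754003112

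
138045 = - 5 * ( - 27609 ) 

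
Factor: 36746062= 2^1*18373031^1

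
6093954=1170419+4923535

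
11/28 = 11/28= 0.39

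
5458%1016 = 378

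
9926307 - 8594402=1331905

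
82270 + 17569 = 99839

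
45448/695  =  45448/695 = 65.39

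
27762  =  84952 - 57190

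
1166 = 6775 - 5609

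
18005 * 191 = 3438955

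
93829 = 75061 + 18768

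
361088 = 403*896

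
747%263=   221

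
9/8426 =9/8426 = 0.00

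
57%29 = 28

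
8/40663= 8/40663 = 0.00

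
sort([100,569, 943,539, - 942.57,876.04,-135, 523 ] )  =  [ - 942.57,  -  135,100, 523 , 539, 569,876.04, 943] 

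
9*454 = 4086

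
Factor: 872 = 2^3*109^1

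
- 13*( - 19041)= 247533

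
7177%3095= 987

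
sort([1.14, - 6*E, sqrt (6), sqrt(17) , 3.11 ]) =[ - 6 * E,  1.14,sqrt(6),3.11, sqrt(17)] 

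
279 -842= - 563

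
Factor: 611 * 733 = 13^1 * 47^1*733^1 = 447863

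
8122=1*8122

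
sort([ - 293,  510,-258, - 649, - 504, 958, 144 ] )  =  [-649 , - 504, - 293,-258, 144,510,958]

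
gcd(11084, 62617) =1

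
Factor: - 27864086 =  - 2^1*23^1 * 43^1*14087^1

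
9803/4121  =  2 + 1561/4121 = 2.38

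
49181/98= 501 + 83/98 = 501.85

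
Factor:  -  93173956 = -2^2*23293489^1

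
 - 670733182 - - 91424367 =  - 579308815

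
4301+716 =5017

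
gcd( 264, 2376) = 264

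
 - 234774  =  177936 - 412710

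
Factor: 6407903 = 43^1*149021^1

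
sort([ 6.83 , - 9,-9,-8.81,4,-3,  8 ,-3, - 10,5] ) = [ - 10,-9, - 9, - 8.81,-3,-3,4, 5, 6.83, 8] 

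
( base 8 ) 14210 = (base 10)6280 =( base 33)5pa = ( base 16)1888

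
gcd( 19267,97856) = 1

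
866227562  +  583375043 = 1449602605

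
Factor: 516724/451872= 247/216 = 2^(-3)*3^( - 3 )*13^1*19^1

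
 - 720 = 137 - 857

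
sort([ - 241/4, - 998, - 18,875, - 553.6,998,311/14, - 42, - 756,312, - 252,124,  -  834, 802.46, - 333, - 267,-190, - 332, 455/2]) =[ - 998,  -  834, - 756, - 553.6, - 333 , - 332, - 267, - 252, - 190 ,-241/4, - 42, - 18, 311/14,124,455/2,312,802.46,875,998]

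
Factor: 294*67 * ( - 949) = -18693402=-2^1*3^1*7^2*13^1*67^1*73^1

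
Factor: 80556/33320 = 2^( - 1)*3^1*5^( - 1)*17^ ( - 1) * 137^1 =411/170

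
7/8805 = 7/8805 = 0.00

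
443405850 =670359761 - 226953911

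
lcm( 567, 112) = 9072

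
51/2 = 25 + 1/2 = 25.50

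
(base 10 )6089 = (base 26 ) 905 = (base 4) 1133021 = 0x17c9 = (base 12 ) 3635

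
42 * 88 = 3696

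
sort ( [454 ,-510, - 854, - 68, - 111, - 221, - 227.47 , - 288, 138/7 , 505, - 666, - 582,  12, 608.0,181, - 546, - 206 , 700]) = [  -  854, - 666,-582, - 546, - 510, -288, - 227.47, - 221,  -  206,-111, - 68 , 12, 138/7 , 181, 454 , 505,608.0,700]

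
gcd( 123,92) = 1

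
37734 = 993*38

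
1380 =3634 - 2254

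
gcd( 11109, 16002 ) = 21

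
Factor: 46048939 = 46048939^1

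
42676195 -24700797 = 17975398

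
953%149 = 59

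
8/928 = 1/116 = 0.01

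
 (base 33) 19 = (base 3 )1120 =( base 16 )2A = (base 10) 42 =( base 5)132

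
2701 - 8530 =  - 5829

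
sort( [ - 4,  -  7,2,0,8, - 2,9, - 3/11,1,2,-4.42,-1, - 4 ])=[ - 7, - 4.42, -4,-4,-2,-1, - 3/11, 0,  1,2,2,8,9 ] 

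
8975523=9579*937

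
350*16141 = 5649350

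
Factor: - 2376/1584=-3/2 = - 2^( - 1 )*3^1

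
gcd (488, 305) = 61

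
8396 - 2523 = 5873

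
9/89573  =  9/89573 = 0.00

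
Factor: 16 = 2^4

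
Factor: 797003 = 797003^1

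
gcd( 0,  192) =192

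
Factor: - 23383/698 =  - 67/2  =  -2^(-1 )*67^1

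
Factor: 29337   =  3^1*7^1*11^1*127^1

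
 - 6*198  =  - 1188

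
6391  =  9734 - 3343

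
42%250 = 42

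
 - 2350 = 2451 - 4801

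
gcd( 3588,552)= 276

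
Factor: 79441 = 17^1*4673^1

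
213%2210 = 213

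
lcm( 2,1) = 2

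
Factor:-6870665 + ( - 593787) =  - 2^2*1866113^1 = - 7464452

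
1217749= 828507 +389242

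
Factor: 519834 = 2^1*3^1 *7^1 *12377^1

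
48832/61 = 48832/61 = 800.52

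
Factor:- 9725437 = -9725437^1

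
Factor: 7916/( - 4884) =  - 1979/1221 = - 3^ ( - 1)*11^( - 1)*37^ (  -  1)*1979^1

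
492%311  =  181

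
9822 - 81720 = -71898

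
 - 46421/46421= - 1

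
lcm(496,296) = 18352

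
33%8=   1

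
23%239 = 23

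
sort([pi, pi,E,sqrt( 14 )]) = [ E,  pi,pi , sqrt ( 14 )]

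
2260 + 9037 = 11297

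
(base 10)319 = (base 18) HD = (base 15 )164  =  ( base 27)BM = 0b100111111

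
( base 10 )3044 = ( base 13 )1502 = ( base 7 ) 11606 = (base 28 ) 3ok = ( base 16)BE4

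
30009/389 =30009/389= 77.14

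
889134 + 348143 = 1237277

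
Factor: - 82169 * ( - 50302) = 2^1*7^1* 127^1* 647^1 * 3593^1 = 4133265038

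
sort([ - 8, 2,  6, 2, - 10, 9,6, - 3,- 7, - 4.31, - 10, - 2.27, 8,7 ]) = [ - 10, - 10, - 8, - 7, -4.31,- 3,- 2.27,2, 2,6, 6,7, 8, 9]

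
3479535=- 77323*(-45)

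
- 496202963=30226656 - 526429619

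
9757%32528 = 9757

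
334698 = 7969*42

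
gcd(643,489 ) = 1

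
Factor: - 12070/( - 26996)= 2^(  -  1 )*5^1 * 71^1*397^(-1)  =  355/794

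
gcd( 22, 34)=2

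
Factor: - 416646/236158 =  - 3^2* 13^( - 1)*31^( - 1)*79^1 = - 711/403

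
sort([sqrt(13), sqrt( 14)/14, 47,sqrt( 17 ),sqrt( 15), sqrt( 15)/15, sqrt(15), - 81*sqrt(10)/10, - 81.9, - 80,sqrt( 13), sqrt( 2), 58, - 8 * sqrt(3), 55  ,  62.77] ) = [ -81.9,  -  80 ,-81*sqrt(10 ) /10, - 8 * sqrt( 3 ),sqrt(15 )/15 , sqrt(14) /14, sqrt( 2 ), sqrt( 13),sqrt( 13 ),sqrt( 15),sqrt( 15), sqrt( 17 ),47,55 , 58,62.77 ]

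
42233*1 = 42233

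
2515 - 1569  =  946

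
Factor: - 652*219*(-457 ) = 65254116 =2^2*3^1*73^1*163^1*457^1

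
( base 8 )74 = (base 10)60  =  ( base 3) 2020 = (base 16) 3C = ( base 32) 1S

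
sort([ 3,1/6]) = [ 1/6,3] 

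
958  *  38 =36404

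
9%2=1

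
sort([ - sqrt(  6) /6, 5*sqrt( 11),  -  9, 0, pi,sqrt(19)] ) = [- 9, - sqrt( 6)/6, 0,pi, sqrt( 19),5 * sqrt( 11) ] 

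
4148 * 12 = 49776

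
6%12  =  6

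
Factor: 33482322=2^1*3^4*41^1*71^2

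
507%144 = 75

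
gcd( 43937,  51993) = 53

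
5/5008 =5/5008= 0.00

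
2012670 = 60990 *33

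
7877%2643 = 2591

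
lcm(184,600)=13800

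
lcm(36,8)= 72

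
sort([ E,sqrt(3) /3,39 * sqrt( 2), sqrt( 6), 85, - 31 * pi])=[ - 31*pi,sqrt( 3)/3,sqrt( 6 ),E, 39 * sqrt( 2), 85 ] 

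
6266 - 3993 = 2273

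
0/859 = 0 = 0.00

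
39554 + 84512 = 124066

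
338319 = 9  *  37591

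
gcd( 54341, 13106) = 1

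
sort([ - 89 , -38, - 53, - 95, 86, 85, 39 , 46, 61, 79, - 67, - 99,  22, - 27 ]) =[ - 99, - 95, - 89, - 67, - 53, - 38,- 27, 22, 39, 46 , 61,79,85, 86 ] 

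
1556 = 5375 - 3819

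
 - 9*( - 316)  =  2844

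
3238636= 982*3298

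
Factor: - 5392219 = - 7^1*19^1*40543^1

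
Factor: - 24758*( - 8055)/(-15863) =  - 2^1*3^2*5^1*29^( - 1)*179^1*547^(-1)*12379^1 = -  199425690/15863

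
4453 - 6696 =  - 2243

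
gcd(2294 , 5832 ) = 2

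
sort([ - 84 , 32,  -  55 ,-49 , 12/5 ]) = [ - 84, - 55, - 49,12/5,  32 ] 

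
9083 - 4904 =4179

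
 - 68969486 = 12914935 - 81884421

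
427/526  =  427/526 = 0.81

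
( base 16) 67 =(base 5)403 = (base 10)103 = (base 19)58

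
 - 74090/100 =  - 741+1/10 = - 740.90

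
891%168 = 51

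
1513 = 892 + 621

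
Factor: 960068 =2^2*240017^1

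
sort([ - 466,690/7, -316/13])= [  -  466, - 316/13, 690/7 ] 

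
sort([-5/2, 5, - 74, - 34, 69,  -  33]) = [  -  74, - 34,- 33, - 5/2, 5, 69]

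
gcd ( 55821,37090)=1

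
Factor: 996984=2^3*3^2 *61^1 * 227^1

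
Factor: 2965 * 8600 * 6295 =2^3*5^4 * 43^1 * 593^1*1259^1 = 160516205000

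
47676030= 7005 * 6806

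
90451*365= 33014615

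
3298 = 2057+1241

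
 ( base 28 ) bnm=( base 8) 22112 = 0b10010001001010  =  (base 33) 8HH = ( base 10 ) 9290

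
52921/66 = 4811/6 =801.83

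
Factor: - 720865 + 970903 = 2^1 * 3^2*29^1*479^1  =  250038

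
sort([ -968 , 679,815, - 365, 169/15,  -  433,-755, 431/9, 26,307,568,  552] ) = [-968 , - 755,  -  433,-365,  169/15,  26, 431/9,307, 552,568, 679, 815 ]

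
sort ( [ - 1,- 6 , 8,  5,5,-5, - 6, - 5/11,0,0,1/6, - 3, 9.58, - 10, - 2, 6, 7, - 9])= [-10,  -  9, - 6, - 6, - 5 ,- 3, - 2, - 1, - 5/11,0,  0, 1/6,5,  5,6,7,8,9.58]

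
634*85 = 53890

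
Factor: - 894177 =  - 3^2*73^1 *1361^1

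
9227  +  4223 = 13450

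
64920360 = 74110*876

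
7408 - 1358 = 6050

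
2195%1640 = 555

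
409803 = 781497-371694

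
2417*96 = 232032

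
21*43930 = 922530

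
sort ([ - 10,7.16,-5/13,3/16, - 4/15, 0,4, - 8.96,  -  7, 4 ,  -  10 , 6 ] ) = [ - 10, - 10,  -  8.96,-7,- 5/13, - 4/15,0,3/16  ,  4,4,6, 7.16]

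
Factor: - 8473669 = - 1811^1*4679^1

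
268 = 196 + 72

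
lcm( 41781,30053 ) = 1713021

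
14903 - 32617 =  - 17714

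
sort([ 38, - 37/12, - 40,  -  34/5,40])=[ - 40, - 34/5, - 37/12,38, 40]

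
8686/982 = 4343/491 = 8.85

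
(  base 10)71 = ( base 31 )29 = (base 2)1000111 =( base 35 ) 21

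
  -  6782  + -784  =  -7566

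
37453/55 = 680 + 53/55 =680.96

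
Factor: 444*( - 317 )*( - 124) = 2^4*3^1*31^1*37^1*317^1 = 17452752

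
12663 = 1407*9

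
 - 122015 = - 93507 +- 28508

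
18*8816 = 158688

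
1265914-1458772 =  - 192858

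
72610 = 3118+69492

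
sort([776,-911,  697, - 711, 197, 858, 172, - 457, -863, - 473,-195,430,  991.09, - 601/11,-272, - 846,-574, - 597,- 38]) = [-911, - 863,-846 ,-711, - 597, - 574, - 473,-457, - 272,  -  195, - 601/11, - 38,  172, 197,430, 697,776,858,991.09] 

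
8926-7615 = 1311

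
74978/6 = 37489/3 = 12496.33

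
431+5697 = 6128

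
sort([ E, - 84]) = [-84, E ] 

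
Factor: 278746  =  2^1*13^1*71^1*151^1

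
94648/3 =94648/3 = 31549.33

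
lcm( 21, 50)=1050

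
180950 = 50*3619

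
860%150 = 110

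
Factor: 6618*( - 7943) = - 52566774 = - 2^1*3^1*13^2*47^1*1103^1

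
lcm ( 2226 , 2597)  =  15582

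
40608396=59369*684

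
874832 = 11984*73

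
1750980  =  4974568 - 3223588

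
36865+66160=103025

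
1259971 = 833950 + 426021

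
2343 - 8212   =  -5869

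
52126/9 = 5791 + 7/9 = 5791.78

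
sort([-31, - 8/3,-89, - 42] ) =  [ - 89, - 42, - 31,  -  8/3] 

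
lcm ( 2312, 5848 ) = 99416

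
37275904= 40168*928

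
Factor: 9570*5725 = 54788250 = 2^1*3^1  *5^3*11^1*29^1 * 229^1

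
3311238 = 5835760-2524522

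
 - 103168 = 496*(- 208)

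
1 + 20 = 21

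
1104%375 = 354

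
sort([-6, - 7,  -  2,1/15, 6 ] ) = [ - 7, - 6, - 2,1/15, 6] 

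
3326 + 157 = 3483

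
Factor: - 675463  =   - 675463^1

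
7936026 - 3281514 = 4654512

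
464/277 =464/277 = 1.68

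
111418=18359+93059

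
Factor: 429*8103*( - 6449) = - 3^2*11^1*13^1*37^1*73^1 * 6449^1  =  - 22417929963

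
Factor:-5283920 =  - 2^4*5^1 * 257^2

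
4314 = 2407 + 1907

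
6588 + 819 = 7407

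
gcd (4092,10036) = 4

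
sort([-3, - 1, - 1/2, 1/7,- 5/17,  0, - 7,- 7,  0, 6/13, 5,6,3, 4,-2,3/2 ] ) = [ - 7,-7,-3, - 2, - 1, - 1/2, - 5/17, 0, 0, 1/7,6/13,3/2,3,  4 , 5,6 ] 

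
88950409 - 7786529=81163880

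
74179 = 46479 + 27700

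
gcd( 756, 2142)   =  126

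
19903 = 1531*13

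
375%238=137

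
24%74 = 24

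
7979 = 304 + 7675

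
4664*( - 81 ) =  - 377784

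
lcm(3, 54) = 54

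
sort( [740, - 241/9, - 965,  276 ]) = [ - 965, - 241/9, 276,  740]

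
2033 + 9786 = 11819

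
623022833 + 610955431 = 1233978264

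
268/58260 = 67/14565 = 0.00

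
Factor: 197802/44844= 891/202 = 2^( - 1)*3^4*11^1 * 101^( - 1)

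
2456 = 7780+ - 5324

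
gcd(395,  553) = 79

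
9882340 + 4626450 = 14508790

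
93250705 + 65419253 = 158669958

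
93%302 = 93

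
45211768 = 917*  49304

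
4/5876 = 1/1469  =  0.00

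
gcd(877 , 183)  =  1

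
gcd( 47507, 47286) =1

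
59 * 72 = 4248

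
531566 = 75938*7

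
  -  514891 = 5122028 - 5636919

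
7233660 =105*68892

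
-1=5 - 6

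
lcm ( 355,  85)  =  6035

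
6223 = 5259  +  964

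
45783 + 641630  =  687413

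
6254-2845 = 3409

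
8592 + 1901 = 10493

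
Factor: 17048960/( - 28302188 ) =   -  2^5 * 5^1*17^1*37^(-1)*1567^1*191231^( - 1) =-4262240/7075547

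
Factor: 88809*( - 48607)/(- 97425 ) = 1438913021/32475 = 3^( - 1 ) * 5^( - 2)*7^1*13^1*433^ ( - 1 )*3739^1 * 4229^1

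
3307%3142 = 165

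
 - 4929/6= - 822+ 1/2 = - 821.50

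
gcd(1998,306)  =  18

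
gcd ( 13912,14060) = 148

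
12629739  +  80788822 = 93418561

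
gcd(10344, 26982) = 6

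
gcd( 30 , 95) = 5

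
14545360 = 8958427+5586933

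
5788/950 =2894/475 = 6.09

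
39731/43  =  923+42/43=923.98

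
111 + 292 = 403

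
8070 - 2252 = 5818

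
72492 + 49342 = 121834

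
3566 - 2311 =1255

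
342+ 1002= 1344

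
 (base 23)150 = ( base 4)22010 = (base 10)644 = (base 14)340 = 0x284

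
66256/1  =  66256=66256.00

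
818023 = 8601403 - 7783380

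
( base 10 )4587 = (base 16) 11eb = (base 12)27a3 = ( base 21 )a89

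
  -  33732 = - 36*937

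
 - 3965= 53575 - 57540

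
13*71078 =924014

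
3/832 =3/832 = 0.00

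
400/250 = 8/5 = 1.60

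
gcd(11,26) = 1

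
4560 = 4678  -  118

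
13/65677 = 13/65677 =0.00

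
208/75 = 208/75 = 2.77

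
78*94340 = 7358520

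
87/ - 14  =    -  7 + 11/14 =-6.21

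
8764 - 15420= - 6656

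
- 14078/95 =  - 149 + 77/95 = - 148.19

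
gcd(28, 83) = 1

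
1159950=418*2775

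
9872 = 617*16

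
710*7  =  4970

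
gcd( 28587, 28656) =3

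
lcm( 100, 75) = 300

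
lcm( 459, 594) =10098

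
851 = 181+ 670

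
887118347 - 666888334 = 220230013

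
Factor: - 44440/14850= - 404/135 = - 2^2 * 3^( - 3 )*5^ (  -  1) * 101^1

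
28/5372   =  7/1343 =0.01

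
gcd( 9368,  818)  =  2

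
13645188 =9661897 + 3983291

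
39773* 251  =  9983023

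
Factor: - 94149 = - 3^3 * 11^1 * 317^1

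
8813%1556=1033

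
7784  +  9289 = 17073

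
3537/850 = 4  +  137/850= 4.16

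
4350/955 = 4 + 106/191 = 4.55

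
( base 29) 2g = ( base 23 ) 35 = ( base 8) 112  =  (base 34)26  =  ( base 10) 74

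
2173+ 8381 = 10554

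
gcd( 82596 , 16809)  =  3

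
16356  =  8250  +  8106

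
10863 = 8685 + 2178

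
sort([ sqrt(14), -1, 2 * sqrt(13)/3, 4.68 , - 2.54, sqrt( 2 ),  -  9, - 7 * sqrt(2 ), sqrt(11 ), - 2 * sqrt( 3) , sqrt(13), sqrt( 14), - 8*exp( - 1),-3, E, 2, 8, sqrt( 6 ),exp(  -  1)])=[ - 7*sqrt ( 2),  -  9, - 2*sqrt(3), - 3, - 8*exp(-1), - 2.54, - 1, exp ( - 1),  sqrt(2),2, 2*sqrt( 13)/3, sqrt( 6), E, sqrt( 11), sqrt(13 ), sqrt ( 14), sqrt(  14), 4.68,8]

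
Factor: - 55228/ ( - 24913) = 2^2 * 7^(  -  1) * 3559^( - 1)*13807^1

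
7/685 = 7/685 = 0.01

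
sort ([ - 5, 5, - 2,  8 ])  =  [ - 5, - 2,5,8 ]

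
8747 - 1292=7455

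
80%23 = 11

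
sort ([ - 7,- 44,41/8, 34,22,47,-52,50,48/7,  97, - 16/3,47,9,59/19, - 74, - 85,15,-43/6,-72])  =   [ - 85, - 74, - 72,-52, - 44, - 43/6 ,-7,-16/3,59/19,41/8,48/7, 9,15,22, 34,47, 47 , 50, 97]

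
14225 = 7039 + 7186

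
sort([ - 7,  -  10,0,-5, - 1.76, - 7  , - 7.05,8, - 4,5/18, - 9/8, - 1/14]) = [ - 10,-7.05, - 7, - 7, - 5,-4,-1.76,  -  9/8, - 1/14 , 0,5/18, 8 ] 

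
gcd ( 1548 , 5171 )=1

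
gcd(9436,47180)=9436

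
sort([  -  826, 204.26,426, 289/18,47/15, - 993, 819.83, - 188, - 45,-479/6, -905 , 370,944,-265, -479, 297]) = [ - 993,-905, - 826,-479, - 265, - 188,-479/6 ,  -  45,47/15, 289/18,204.26,297,370,426, 819.83, 944 ]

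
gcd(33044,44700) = 4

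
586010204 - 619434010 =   -  33423806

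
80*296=23680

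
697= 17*41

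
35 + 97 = 132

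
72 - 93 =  - 21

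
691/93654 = 691/93654 = 0.01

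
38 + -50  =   - 12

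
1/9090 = 1/9090= 0.00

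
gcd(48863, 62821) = 1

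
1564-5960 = -4396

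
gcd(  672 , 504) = 168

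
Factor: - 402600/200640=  - 305/152 = - 2^( - 3)*5^1*19^( - 1) * 61^1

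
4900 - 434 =4466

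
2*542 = 1084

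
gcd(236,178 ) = 2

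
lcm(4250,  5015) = 250750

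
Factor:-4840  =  -2^3*5^1* 11^2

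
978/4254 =163/709 = 0.23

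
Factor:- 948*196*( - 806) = 2^5*3^1*7^2*13^1*31^1*79^1 = 149761248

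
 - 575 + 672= 97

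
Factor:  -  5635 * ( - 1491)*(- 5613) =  - 47159219205 = - 3^2 *5^1*7^3*23^1*71^1 * 1871^1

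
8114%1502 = 604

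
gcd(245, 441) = 49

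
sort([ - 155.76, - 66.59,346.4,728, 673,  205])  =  [- 155.76, - 66.59,  205, 346.4, 673,728 ] 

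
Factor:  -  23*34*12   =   - 2^3*3^1*17^1 *23^1 = - 9384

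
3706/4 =926 + 1/2 = 926.50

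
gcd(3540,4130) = 590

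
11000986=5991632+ 5009354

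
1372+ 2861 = 4233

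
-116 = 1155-1271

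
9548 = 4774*2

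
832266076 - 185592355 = 646673721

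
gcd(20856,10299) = 3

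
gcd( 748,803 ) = 11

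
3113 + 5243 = 8356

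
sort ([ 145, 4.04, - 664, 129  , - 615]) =[ - 664, - 615,4.04 , 129, 145]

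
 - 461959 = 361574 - 823533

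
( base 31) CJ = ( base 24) G7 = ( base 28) dr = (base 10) 391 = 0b110000111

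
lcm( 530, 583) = 5830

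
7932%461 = 95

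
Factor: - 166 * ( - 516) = 85656  =  2^3*3^1 * 43^1*83^1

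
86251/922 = 86251/922 = 93.55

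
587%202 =183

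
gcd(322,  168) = 14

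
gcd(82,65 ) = 1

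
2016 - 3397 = -1381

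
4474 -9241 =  - 4767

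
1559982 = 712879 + 847103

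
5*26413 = 132065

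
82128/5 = 16425+3/5 = 16425.60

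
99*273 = 27027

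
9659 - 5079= 4580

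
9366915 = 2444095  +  6922820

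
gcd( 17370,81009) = 9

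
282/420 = 47/70 = 0.67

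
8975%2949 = 128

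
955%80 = 75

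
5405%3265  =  2140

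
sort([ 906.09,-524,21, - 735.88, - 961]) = [ - 961,-735.88,-524, 21, 906.09 ]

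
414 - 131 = 283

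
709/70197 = 709/70197 = 0.01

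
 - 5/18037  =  - 5/18037 = - 0.00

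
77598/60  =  1293 + 3/10 = 1293.30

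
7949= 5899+2050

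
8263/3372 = 2 + 1519/3372 = 2.45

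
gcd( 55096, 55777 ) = 1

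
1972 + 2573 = 4545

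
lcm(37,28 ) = 1036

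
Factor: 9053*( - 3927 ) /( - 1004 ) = 35551131/1004 = 2^( - 2)*3^1*7^1*11^2 *17^1*251^( - 1) * 823^1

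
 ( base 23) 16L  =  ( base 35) jn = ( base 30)ms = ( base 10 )688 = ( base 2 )1010110000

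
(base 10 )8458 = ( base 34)7AQ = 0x210A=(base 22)HAA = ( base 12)4a8a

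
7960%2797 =2366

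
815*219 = 178485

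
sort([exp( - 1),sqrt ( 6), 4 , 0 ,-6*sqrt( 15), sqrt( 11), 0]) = [-6*sqrt( 15 ),0 , 0,exp(-1 ), sqrt( 6 ),sqrt( 11 ), 4 ]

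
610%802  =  610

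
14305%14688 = 14305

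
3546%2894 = 652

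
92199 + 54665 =146864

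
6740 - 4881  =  1859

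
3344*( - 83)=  - 277552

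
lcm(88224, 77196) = 617568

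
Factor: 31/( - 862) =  - 2^( - 1 )*31^1 *431^( - 1)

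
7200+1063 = 8263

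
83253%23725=12078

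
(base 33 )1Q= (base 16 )3b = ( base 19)32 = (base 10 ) 59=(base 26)27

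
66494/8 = 8311  +  3/4 = 8311.75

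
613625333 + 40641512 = 654266845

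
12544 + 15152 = 27696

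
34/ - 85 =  - 2/5 = -  0.40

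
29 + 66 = 95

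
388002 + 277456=665458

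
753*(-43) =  - 32379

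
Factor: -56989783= - 71^1 *853^1*941^1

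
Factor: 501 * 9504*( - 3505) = -2^5*3^4*5^1*11^1*167^1  *  701^1= - 16689071520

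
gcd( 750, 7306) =2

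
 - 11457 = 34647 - 46104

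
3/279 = 1/93 =0.01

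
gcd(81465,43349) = 1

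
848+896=1744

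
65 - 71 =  - 6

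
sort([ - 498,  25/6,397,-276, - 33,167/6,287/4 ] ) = [- 498,-276, - 33, 25/6, 167/6, 287/4, 397] 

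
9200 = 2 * 4600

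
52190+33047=85237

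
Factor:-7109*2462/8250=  - 3^(  -  1 )*5^( -3 )*11^( -1 )*1231^1 * 7109^1= - 8751179/4125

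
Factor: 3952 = 2^4*13^1*19^1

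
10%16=10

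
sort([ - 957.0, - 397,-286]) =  [-957.0, - 397, - 286 ]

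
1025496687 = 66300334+959196353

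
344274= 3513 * 98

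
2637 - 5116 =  - 2479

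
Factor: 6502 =2^1*3251^1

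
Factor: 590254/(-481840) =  - 2^( - 3 )*5^( - 1 )*7^2 = - 49/40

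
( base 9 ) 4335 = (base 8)6167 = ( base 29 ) 3N1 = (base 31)39t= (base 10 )3191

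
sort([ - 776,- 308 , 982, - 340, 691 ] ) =[ - 776, - 340, - 308, 691, 982 ] 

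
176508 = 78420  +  98088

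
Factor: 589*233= 19^1*31^1 * 233^1  =  137237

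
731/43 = 17 = 17.00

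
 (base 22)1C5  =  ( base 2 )1011110001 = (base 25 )153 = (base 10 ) 753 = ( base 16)2F1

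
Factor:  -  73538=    - 2^1*83^1 *443^1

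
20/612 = 5/153  =  0.03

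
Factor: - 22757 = -7^1 * 3251^1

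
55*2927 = 160985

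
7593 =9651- 2058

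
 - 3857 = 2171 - 6028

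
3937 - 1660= 2277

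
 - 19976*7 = -139832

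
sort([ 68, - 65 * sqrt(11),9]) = [ - 65 * sqrt( 11 ), 9, 68]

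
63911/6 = 10651+5/6 = 10651.83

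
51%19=13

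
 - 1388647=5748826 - 7137473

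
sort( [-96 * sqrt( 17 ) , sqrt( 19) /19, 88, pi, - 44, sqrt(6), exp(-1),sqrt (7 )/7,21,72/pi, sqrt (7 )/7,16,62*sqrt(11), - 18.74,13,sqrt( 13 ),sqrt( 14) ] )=[-96*sqrt( 17),-44,-18.74, sqrt( 19 ) /19, exp(-1 ) , sqrt( 7)/7 , sqrt(7)/7,sqrt( 6),pi,sqrt( 13 ),  sqrt (14 ), 13,16,21,72/pi, 88,62*sqrt (11 ) ] 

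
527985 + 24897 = 552882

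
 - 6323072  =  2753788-9076860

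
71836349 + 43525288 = 115361637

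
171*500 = 85500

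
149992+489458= 639450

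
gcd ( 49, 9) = 1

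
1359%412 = 123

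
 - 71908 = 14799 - 86707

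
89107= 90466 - 1359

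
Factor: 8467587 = 3^2 * 709^1*1327^1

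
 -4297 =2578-6875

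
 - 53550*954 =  -51086700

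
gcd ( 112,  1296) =16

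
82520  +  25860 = 108380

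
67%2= 1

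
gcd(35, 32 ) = 1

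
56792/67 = 56792/67 = 847.64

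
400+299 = 699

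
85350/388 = 42675/194 =219.97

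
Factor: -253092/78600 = -161/50 =- 2^(-1 ) * 5^ ( - 2)*7^1*23^1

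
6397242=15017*426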